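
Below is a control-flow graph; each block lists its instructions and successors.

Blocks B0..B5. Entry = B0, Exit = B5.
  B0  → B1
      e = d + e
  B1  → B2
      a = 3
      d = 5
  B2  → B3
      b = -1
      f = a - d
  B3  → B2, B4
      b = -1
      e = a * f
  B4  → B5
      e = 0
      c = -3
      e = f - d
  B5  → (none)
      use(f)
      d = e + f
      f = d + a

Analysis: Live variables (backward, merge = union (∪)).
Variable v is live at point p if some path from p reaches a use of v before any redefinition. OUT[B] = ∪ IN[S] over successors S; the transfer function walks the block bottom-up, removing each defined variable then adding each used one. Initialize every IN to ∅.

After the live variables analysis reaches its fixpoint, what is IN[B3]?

Answer: {a, d, f}

Trace:
Fixpoint table:
  B0:   IN={d, e}   OUT={}
  B1:   IN={}   OUT={a, d}
  B2:   IN={a, d}   OUT={a, d, f}
  B3:   IN={a, d, f}   OUT={a, d, f}
  B4:   IN={a, d, f}   OUT={a, e, f}
  B5:   IN={a, e, f}   OUT={}

Merge at B3: OUT[B3] = IN[B2] ⊔ IN[B4] = {a, d, f}
Applying B3's transfer function to that OUT value gives IN[B3] (row B3 above).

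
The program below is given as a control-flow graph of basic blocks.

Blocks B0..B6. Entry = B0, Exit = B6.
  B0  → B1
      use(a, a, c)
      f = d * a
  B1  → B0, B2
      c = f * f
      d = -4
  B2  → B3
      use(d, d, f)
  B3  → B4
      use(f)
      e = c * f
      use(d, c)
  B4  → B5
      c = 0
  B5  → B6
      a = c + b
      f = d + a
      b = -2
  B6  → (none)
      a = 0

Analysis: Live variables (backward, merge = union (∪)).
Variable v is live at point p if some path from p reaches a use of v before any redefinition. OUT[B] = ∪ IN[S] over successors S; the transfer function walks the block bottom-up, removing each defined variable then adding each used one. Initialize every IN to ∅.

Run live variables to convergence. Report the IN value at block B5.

Per-block solution:
  B0:   IN={a, b, c, d}   OUT={a, b, f}
  B1:   IN={a, b, f}   OUT={a, b, c, d, f}
  B2:   IN={b, c, d, f}   OUT={b, c, d, f}
  B3:   IN={b, c, d, f}   OUT={b, d}
  B4:   IN={b, d}   OUT={b, c, d}
  B5:   IN={b, c, d}   OUT={}
  B6:   IN={}   OUT={}

Merge at B5: OUT[B5] = IN[B6] = {}
Applying B5's transfer function to that OUT value gives IN[B5] (row B5 above).

Answer: {b, c, d}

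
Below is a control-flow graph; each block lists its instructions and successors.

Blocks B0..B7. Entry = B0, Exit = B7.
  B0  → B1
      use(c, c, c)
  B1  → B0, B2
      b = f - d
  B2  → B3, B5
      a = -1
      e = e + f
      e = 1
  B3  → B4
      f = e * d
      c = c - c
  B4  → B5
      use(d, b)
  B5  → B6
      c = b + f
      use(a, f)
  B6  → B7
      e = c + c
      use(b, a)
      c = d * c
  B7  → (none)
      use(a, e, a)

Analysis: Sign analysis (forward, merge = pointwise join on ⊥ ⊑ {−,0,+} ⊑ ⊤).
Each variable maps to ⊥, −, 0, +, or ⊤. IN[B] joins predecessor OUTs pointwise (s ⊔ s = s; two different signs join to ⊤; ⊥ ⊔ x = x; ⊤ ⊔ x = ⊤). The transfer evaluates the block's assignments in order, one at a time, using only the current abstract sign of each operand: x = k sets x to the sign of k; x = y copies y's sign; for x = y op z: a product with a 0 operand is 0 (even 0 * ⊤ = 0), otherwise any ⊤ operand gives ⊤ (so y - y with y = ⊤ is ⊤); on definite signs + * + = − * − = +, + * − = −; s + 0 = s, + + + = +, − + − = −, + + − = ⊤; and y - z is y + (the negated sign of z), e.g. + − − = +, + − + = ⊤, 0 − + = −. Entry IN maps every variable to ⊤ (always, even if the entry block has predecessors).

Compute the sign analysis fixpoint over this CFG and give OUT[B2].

Per-block solution:
  B0:   IN=(all ⊤)   OUT=(all ⊤)
  B1:   IN=(all ⊤)   OUT=(all ⊤)
  B2:   IN=(all ⊤)   OUT={a:-, e:+; rest ⊤}
  B3:   IN={a:-, e:+; rest ⊤}   OUT={a:-, e:+; rest ⊤}
  B4:   IN={a:-, e:+; rest ⊤}   OUT={a:-, e:+; rest ⊤}
  B5:   IN={a:-, e:+; rest ⊤}   OUT={a:-, e:+; rest ⊤}
  B6:   IN={a:-, e:+; rest ⊤}   OUT={a:-; rest ⊤}
  B7:   IN={a:-; rest ⊤}   OUT={a:-; rest ⊤}

Merge at B2: IN[B2] = OUT[B1] = {a: ⊤, b: ⊤, c: ⊤, d: ⊤, e: ⊤, f: ⊤}
Applying B2's transfer function to that IN value gives OUT[B2] (row B2 above).

Answer: {a: -, b: ⊤, c: ⊤, d: ⊤, e: +, f: ⊤}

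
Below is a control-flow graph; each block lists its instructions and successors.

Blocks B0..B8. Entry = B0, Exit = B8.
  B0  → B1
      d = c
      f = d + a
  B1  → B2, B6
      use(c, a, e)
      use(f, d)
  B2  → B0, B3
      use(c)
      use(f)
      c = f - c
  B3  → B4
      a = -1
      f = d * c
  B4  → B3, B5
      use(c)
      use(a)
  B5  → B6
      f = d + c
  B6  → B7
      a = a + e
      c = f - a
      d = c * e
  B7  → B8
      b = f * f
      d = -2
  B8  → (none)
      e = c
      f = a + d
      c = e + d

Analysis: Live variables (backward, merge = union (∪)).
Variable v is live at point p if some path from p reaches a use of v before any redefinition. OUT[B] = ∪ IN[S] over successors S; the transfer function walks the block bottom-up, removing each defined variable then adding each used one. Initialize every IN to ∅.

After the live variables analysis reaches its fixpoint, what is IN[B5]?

Converged values:
  B0:  IN={a, c, e}  OUT={a, c, d, e, f}
  B1:  IN={a, c, d, e, f}  OUT={a, c, d, e, f}
  B2:  IN={a, c, d, e, f}  OUT={a, c, d, e}
  B3:  IN={c, d, e}  OUT={a, c, d, e}
  B4:  IN={a, c, d, e}  OUT={a, c, d, e}
  B5:  IN={a, c, d, e}  OUT={a, e, f}
  B6:  IN={a, e, f}  OUT={a, c, f}
  B7:  IN={a, c, f}  OUT={a, c, d}
  B8:  IN={a, c, d}  OUT={}

Merge at B5: OUT[B5] = IN[B6] = {a, e, f}
Applying B5's transfer function to that OUT value gives IN[B5] (row B5 above).

Answer: {a, c, d, e}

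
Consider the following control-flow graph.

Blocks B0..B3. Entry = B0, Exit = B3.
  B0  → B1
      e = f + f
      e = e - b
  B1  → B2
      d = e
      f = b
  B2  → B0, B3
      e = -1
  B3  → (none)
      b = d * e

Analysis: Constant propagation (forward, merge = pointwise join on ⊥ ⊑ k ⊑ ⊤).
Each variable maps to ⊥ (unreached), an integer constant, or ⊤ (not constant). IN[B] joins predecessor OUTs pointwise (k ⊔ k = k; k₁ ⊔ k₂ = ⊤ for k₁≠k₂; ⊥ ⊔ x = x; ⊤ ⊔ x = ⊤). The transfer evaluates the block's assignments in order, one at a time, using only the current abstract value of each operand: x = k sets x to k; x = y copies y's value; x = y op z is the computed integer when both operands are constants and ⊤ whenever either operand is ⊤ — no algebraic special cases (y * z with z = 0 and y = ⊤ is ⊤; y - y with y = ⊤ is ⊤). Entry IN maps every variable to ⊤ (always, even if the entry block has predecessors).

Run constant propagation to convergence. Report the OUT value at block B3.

Answer: {a: ⊤, b: ⊤, c: ⊤, d: ⊤, e: -1, f: ⊤}

Derivation:
Fixpoint table:
  B0: | IN=(all ⊤) | OUT=(all ⊤)
  B1: | IN=(all ⊤) | OUT=(all ⊤)
  B2: | IN=(all ⊤) | OUT={e:-1; rest ⊤}
  B3: | IN={e:-1; rest ⊤} | OUT={e:-1; rest ⊤}

Merge at B3: IN[B3] = OUT[B2] = {a: ⊤, b: ⊤, c: ⊤, d: ⊤, e: -1, f: ⊤}
Applying B3's transfer function to that IN value gives OUT[B3] (row B3 above).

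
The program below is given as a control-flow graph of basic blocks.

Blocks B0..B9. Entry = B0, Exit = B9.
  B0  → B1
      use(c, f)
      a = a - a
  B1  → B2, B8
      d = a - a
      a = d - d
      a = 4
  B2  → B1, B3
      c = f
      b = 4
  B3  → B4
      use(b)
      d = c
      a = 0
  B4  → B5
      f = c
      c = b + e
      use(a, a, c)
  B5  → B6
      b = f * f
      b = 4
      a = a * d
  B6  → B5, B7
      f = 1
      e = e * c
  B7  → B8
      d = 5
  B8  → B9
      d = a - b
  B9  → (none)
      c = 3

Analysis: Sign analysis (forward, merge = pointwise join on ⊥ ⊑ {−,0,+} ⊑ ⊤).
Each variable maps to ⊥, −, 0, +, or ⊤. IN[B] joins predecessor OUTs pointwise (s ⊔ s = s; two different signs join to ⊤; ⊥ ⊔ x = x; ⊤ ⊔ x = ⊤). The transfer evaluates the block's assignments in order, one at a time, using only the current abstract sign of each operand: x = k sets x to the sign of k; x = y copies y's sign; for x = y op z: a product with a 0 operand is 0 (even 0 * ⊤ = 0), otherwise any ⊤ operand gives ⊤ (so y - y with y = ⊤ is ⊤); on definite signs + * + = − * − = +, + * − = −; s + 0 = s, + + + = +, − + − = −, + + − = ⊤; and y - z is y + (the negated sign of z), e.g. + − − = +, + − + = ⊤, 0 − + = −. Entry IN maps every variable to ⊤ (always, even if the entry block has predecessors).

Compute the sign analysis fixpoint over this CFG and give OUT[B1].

Answer: {a: +, b: ⊤, c: ⊤, d: ⊤, e: ⊤, f: ⊤}

Working:
Per-block solution:
  B0: | IN=(all ⊤) | OUT=(all ⊤)
  B1: | IN=(all ⊤) | OUT={a:+; rest ⊤}
  B2: | IN={a:+; rest ⊤} | OUT={a:+, b:+; rest ⊤}
  B3: | IN={a:+, b:+; rest ⊤} | OUT={a:0, b:+; rest ⊤}
  B4: | IN={a:0, b:+; rest ⊤} | OUT={a:0, b:+; rest ⊤}
  B5: | IN={a:0, b:+; rest ⊤} | OUT={a:0, b:+; rest ⊤}
  B6: | IN={a:0, b:+; rest ⊤} | OUT={a:0, b:+, f:+; rest ⊤}
  B7: | IN={a:0, b:+, f:+; rest ⊤} | OUT={a:0, b:+, d:+, f:+; rest ⊤}
  B8: | IN=(all ⊤) | OUT=(all ⊤)
  B9: | IN=(all ⊤) | OUT={c:+; rest ⊤}

Merge at B1: IN[B1] = OUT[B0] ⊔ OUT[B2] = {a: ⊤, b: ⊤, c: ⊤, d: ⊤, e: ⊤, f: ⊤}
Applying B1's transfer function to that IN value gives OUT[B1] (row B1 above).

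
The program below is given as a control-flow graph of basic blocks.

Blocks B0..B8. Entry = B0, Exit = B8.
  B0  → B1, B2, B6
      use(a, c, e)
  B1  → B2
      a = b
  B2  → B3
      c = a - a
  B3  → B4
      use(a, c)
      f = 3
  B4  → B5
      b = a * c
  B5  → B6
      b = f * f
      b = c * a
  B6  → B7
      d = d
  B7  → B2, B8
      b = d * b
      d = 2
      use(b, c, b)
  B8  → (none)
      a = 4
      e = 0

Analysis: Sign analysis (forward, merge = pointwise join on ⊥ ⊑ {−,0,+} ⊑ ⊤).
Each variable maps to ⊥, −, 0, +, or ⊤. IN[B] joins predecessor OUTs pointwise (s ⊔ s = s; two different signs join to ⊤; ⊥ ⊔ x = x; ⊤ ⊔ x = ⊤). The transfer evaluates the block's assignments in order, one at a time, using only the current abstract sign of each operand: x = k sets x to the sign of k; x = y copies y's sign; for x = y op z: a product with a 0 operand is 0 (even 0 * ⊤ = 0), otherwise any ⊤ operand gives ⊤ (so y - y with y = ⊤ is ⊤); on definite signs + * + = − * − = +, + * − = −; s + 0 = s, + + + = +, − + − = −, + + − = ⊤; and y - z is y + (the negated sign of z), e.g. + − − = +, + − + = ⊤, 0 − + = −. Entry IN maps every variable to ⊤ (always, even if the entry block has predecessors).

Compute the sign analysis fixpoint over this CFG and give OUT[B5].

Per-block solution:
  B0: | IN=(all ⊤) | OUT=(all ⊤)
  B1: | IN=(all ⊤) | OUT=(all ⊤)
  B2: | IN=(all ⊤) | OUT=(all ⊤)
  B3: | IN=(all ⊤) | OUT={f:+; rest ⊤}
  B4: | IN={f:+; rest ⊤} | OUT={f:+; rest ⊤}
  B5: | IN={f:+; rest ⊤} | OUT={f:+; rest ⊤}
  B6: | IN=(all ⊤) | OUT=(all ⊤)
  B7: | IN=(all ⊤) | OUT={d:+; rest ⊤}
  B8: | IN={d:+; rest ⊤} | OUT={a:+, d:+, e:0; rest ⊤}

Merge at B5: IN[B5] = OUT[B4] = {a: ⊤, b: ⊤, c: ⊤, d: ⊤, e: ⊤, f: +}
Applying B5's transfer function to that IN value gives OUT[B5] (row B5 above).

Answer: {a: ⊤, b: ⊤, c: ⊤, d: ⊤, e: ⊤, f: +}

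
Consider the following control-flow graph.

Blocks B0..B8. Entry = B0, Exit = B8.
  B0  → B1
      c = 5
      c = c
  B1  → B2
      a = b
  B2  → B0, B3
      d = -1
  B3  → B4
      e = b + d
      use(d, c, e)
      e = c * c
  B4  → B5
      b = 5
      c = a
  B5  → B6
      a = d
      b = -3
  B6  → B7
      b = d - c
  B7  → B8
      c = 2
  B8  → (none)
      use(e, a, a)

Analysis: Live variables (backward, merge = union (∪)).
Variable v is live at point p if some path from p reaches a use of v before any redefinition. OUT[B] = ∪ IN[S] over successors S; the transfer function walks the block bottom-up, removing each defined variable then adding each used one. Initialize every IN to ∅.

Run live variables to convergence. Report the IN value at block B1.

Converged values:
  B0: | IN={b} | OUT={b, c}
  B1: | IN={b, c} | OUT={a, b, c}
  B2: | IN={a, b, c} | OUT={a, b, c, d}
  B3: | IN={a, b, c, d} | OUT={a, d, e}
  B4: | IN={a, d, e} | OUT={c, d, e}
  B5: | IN={c, d, e} | OUT={a, c, d, e}
  B6: | IN={a, c, d, e} | OUT={a, e}
  B7: | IN={a, e} | OUT={a, e}
  B8: | IN={a, e} | OUT={}

Merge at B1: OUT[B1] = IN[B2] = {a, b, c}
Applying B1's transfer function to that OUT value gives IN[B1] (row B1 above).

Answer: {b, c}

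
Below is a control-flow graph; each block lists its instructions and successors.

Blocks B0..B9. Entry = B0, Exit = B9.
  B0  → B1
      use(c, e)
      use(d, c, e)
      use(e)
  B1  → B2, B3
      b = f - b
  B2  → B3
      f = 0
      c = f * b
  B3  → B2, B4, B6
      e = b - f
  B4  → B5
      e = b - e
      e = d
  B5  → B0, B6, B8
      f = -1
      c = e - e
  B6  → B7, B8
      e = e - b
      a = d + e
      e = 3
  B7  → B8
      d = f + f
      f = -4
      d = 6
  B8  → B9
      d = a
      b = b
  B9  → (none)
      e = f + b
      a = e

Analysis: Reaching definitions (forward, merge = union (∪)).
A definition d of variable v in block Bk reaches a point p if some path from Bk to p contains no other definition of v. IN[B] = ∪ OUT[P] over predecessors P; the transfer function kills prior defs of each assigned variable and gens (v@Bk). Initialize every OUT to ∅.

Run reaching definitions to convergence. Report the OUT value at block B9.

Answer: {a@B9, b@B8, c@B2, c@B5, d@B8, e@B9, f@B2, f@B5, f@B7}

Working:
Converged values:
  B0: | IN={b@B1, c@B5, e@B4, f@B5} | OUT={b@B1, c@B5, e@B4, f@B5}
  B1: | IN={b@B1, c@B5, e@B4, f@B5} | OUT={b@B1, c@B5, e@B4, f@B5}
  B2: | IN={b@B1, c@B2, c@B5, e@B3, e@B4, f@B2, f@B5} | OUT={b@B1, c@B2, e@B3, e@B4, f@B2}
  B3: | IN={b@B1, c@B2, c@B5, e@B3, e@B4, f@B2, f@B5} | OUT={b@B1, c@B2, c@B5, e@B3, f@B2, f@B5}
  B4: | IN={b@B1, c@B2, c@B5, e@B3, f@B2, f@B5} | OUT={b@B1, c@B2, c@B5, e@B4, f@B2, f@B5}
  B5: | IN={b@B1, c@B2, c@B5, e@B4, f@B2, f@B5} | OUT={b@B1, c@B5, e@B4, f@B5}
  B6: | IN={b@B1, c@B2, c@B5, e@B3, e@B4, f@B2, f@B5} | OUT={a@B6, b@B1, c@B2, c@B5, e@B6, f@B2, f@B5}
  B7: | IN={a@B6, b@B1, c@B2, c@B5, e@B6, f@B2, f@B5} | OUT={a@B6, b@B1, c@B2, c@B5, d@B7, e@B6, f@B7}
  B8: | IN={a@B6, b@B1, c@B2, c@B5, d@B7, e@B4, e@B6, f@B2, f@B5, f@B7} | OUT={a@B6, b@B8, c@B2, c@B5, d@B8, e@B4, e@B6, f@B2, f@B5, f@B7}
  B9: | IN={a@B6, b@B8, c@B2, c@B5, d@B8, e@B4, e@B6, f@B2, f@B5, f@B7} | OUT={a@B9, b@B8, c@B2, c@B5, d@B8, e@B9, f@B2, f@B5, f@B7}

Merge at B9: IN[B9] = OUT[B8] = {a@B6, b@B8, c@B2, c@B5, d@B8, e@B4, e@B6, f@B2, f@B5, f@B7}
Applying B9's transfer function to that IN value gives OUT[B9] (row B9 above).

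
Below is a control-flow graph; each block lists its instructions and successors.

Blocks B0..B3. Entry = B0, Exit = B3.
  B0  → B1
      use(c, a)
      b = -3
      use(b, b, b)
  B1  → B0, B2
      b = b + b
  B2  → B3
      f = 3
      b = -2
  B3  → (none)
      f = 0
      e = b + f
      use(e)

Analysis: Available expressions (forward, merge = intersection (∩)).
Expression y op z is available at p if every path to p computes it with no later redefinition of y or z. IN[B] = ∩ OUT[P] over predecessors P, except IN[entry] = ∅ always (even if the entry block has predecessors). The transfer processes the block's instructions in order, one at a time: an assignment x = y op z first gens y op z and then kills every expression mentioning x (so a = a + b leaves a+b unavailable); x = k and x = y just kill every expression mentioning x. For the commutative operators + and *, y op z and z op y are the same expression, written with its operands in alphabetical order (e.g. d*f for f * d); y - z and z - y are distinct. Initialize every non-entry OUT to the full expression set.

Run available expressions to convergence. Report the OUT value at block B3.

Converged values:
  B0:   IN={}   OUT={}
  B1:   IN={}   OUT={}
  B2:   IN={}   OUT={}
  B3:   IN={}   OUT={b+f}

Merge at B3: IN[B3] = OUT[B2] = {}
Applying B3's transfer function to that IN value gives OUT[B3] (row B3 above).

Answer: {b+f}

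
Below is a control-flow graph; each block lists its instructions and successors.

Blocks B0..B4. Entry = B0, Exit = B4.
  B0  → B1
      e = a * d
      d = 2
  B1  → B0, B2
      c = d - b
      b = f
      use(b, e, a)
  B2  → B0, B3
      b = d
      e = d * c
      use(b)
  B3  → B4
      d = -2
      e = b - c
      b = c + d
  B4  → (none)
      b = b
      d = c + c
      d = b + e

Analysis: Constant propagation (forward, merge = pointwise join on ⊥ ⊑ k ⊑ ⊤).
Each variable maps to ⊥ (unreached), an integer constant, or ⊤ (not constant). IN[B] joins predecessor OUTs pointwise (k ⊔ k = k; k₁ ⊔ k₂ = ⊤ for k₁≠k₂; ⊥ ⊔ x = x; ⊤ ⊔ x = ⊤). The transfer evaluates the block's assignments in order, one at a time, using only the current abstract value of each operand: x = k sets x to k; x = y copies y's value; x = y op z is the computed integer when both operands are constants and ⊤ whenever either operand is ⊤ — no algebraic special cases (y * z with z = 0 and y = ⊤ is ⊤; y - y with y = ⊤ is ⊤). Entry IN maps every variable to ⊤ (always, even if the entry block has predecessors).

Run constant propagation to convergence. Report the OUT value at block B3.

Answer: {a: ⊤, b: ⊤, c: ⊤, d: -2, e: ⊤, f: ⊤}

Trace:
Per-block solution:
  B0: | IN=(all ⊤) | OUT={d:2; rest ⊤}
  B1: | IN={d:2; rest ⊤} | OUT={d:2; rest ⊤}
  B2: | IN={d:2; rest ⊤} | OUT={b:2, d:2; rest ⊤}
  B3: | IN={b:2, d:2; rest ⊤} | OUT={d:-2; rest ⊤}
  B4: | IN={d:-2; rest ⊤} | OUT=(all ⊤)

Merge at B3: IN[B3] = OUT[B2] = {a: ⊤, b: 2, c: ⊤, d: 2, e: ⊤, f: ⊤}
Applying B3's transfer function to that IN value gives OUT[B3] (row B3 above).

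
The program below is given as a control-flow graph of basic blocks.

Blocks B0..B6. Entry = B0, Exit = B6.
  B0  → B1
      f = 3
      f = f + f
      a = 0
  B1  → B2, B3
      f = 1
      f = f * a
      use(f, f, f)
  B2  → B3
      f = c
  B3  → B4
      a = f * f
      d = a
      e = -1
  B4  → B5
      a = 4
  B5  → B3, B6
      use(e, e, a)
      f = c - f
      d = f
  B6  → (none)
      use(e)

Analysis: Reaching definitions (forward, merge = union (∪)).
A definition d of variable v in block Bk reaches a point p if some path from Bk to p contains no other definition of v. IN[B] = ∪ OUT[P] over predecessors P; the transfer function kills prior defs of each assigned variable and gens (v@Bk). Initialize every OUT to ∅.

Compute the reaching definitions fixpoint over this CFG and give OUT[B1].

Fixpoint table:
  B0:   IN={}   OUT={a@B0, f@B0}
  B1:   IN={a@B0, f@B0}   OUT={a@B0, f@B1}
  B2:   IN={a@B0, f@B1}   OUT={a@B0, f@B2}
  B3:   IN={a@B0, a@B4, d@B5, e@B3, f@B1, f@B2, f@B5}   OUT={a@B3, d@B3, e@B3, f@B1, f@B2, f@B5}
  B4:   IN={a@B3, d@B3, e@B3, f@B1, f@B2, f@B5}   OUT={a@B4, d@B3, e@B3, f@B1, f@B2, f@B5}
  B5:   IN={a@B4, d@B3, e@B3, f@B1, f@B2, f@B5}   OUT={a@B4, d@B5, e@B3, f@B5}
  B6:   IN={a@B4, d@B5, e@B3, f@B5}   OUT={a@B4, d@B5, e@B3, f@B5}

Merge at B1: IN[B1] = OUT[B0] = {a@B0, f@B0}
Applying B1's transfer function to that IN value gives OUT[B1] (row B1 above).

Answer: {a@B0, f@B1}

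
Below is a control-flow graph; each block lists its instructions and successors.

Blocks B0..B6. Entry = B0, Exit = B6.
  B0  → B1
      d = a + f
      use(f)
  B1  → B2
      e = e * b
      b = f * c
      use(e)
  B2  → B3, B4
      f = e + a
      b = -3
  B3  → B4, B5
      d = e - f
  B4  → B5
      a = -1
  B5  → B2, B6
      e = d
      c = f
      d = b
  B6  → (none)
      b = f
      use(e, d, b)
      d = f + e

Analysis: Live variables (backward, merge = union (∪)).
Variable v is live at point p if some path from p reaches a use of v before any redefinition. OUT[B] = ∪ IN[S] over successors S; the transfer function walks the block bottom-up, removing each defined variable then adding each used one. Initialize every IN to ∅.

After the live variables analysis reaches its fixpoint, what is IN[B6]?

Answer: {d, e, f}

Trace:
Fixpoint table:
  B0:  IN={a, b, c, e, f}  OUT={a, b, c, d, e, f}
  B1:  IN={a, b, c, d, e, f}  OUT={a, d, e}
  B2:  IN={a, d, e}  OUT={a, b, d, e, f}
  B3:  IN={a, b, e, f}  OUT={a, b, d, f}
  B4:  IN={b, d, f}  OUT={a, b, d, f}
  B5:  IN={a, b, d, f}  OUT={a, d, e, f}
  B6:  IN={d, e, f}  OUT={}

B6 is the boundary node: OUT[B6] = {}
Applying B6's transfer function to that OUT value gives IN[B6] (row B6 above).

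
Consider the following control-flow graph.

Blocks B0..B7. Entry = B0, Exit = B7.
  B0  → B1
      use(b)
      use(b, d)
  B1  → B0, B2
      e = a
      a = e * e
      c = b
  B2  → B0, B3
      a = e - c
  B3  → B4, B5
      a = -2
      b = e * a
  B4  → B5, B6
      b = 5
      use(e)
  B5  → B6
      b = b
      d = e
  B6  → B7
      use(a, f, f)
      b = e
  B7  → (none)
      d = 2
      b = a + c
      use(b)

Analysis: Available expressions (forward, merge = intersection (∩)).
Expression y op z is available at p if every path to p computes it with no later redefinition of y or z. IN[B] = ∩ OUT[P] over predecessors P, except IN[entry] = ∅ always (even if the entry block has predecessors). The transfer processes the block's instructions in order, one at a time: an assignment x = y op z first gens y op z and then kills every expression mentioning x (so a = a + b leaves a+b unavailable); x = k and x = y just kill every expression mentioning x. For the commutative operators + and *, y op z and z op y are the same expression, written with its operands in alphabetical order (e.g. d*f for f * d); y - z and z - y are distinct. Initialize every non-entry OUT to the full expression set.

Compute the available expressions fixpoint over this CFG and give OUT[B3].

Answer: {a*e, e*e, e-c}

Working:
Per-block solution:
  B0: | IN={} | OUT={}
  B1: | IN={} | OUT={e*e}
  B2: | IN={e*e} | OUT={e*e, e-c}
  B3: | IN={e*e, e-c} | OUT={a*e, e*e, e-c}
  B4: | IN={a*e, e*e, e-c} | OUT={a*e, e*e, e-c}
  B5: | IN={a*e, e*e, e-c} | OUT={a*e, e*e, e-c}
  B6: | IN={a*e, e*e, e-c} | OUT={a*e, e*e, e-c}
  B7: | IN={a*e, e*e, e-c} | OUT={a*e, a+c, e*e, e-c}

Merge at B3: IN[B3] = OUT[B2] = {e*e, e-c}
Applying B3's transfer function to that IN value gives OUT[B3] (row B3 above).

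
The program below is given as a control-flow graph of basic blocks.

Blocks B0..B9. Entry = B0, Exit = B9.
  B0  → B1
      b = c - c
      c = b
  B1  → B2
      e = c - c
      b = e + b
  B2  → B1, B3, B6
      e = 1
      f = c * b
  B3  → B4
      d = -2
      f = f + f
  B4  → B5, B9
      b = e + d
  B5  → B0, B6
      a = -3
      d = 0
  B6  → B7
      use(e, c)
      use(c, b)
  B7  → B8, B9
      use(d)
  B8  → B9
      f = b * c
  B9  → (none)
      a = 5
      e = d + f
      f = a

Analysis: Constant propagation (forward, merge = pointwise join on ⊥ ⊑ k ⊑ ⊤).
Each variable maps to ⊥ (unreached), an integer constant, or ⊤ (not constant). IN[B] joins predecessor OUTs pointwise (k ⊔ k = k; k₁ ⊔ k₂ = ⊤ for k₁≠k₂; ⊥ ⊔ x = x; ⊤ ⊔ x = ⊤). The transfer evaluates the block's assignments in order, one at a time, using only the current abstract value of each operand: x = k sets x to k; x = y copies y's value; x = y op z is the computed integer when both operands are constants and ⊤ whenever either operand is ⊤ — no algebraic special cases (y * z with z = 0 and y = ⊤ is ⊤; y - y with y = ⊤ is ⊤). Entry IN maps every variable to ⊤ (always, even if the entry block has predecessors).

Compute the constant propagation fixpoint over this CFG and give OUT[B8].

Answer: {a: ⊤, b: ⊤, c: ⊤, d: ⊤, e: 1, f: ⊤}

Trace:
Per-block solution:
  B0: | IN=(all ⊤) | OUT=(all ⊤)
  B1: | IN=(all ⊤) | OUT=(all ⊤)
  B2: | IN=(all ⊤) | OUT={e:1; rest ⊤}
  B3: | IN={e:1; rest ⊤} | OUT={d:-2, e:1; rest ⊤}
  B4: | IN={d:-2, e:1; rest ⊤} | OUT={b:-1, d:-2, e:1; rest ⊤}
  B5: | IN={b:-1, d:-2, e:1; rest ⊤} | OUT={a:-3, b:-1, d:0, e:1; rest ⊤}
  B6: | IN={e:1; rest ⊤} | OUT={e:1; rest ⊤}
  B7: | IN={e:1; rest ⊤} | OUT={e:1; rest ⊤}
  B8: | IN={e:1; rest ⊤} | OUT={e:1; rest ⊤}
  B9: | IN={e:1; rest ⊤} | OUT={a:5, f:5; rest ⊤}

Merge at B8: IN[B8] = OUT[B7] = {a: ⊤, b: ⊤, c: ⊤, d: ⊤, e: 1, f: ⊤}
Applying B8's transfer function to that IN value gives OUT[B8] (row B8 above).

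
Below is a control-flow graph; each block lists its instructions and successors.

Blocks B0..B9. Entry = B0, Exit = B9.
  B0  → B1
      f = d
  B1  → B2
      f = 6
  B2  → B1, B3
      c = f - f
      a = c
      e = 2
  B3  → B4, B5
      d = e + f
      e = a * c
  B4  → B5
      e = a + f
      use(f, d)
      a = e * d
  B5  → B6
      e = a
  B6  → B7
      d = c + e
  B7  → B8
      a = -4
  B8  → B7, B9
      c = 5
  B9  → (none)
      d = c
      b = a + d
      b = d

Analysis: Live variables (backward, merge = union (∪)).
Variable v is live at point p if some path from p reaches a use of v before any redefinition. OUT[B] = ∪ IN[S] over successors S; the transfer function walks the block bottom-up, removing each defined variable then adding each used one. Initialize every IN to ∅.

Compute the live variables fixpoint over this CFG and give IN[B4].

Answer: {a, c, d, f}

Working:
Fixpoint table:
  B0: | IN={d} | OUT={}
  B1: | IN={} | OUT={f}
  B2: | IN={f} | OUT={a, c, e, f}
  B3: | IN={a, c, e, f} | OUT={a, c, d, f}
  B4: | IN={a, c, d, f} | OUT={a, c}
  B5: | IN={a, c} | OUT={c, e}
  B6: | IN={c, e} | OUT={}
  B7: | IN={} | OUT={a}
  B8: | IN={a} | OUT={a, c}
  B9: | IN={a, c} | OUT={}

Merge at B4: OUT[B4] = IN[B5] = {a, c}
Applying B4's transfer function to that OUT value gives IN[B4] (row B4 above).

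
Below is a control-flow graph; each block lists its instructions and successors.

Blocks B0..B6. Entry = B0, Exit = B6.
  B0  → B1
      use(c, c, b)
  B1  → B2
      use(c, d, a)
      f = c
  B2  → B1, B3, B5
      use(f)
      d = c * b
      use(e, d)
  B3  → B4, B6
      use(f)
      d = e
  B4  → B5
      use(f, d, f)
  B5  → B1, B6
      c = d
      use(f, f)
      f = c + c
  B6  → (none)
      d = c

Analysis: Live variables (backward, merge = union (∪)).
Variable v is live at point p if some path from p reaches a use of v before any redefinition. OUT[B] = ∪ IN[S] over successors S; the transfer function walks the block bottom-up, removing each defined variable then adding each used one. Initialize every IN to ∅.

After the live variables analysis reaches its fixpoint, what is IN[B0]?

Converged values:
  B0: | IN={a, b, c, d, e} | OUT={a, b, c, d, e}
  B1: | IN={a, b, c, d, e} | OUT={a, b, c, e, f}
  B2: | IN={a, b, c, e, f} | OUT={a, b, c, d, e, f}
  B3: | IN={a, b, c, e, f} | OUT={a, b, c, d, e, f}
  B4: | IN={a, b, d, e, f} | OUT={a, b, d, e, f}
  B5: | IN={a, b, d, e, f} | OUT={a, b, c, d, e}
  B6: | IN={c} | OUT={}

Merge at B0: OUT[B0] = IN[B1] = {a, b, c, d, e}
Applying B0's transfer function to that OUT value gives IN[B0] (row B0 above).

Answer: {a, b, c, d, e}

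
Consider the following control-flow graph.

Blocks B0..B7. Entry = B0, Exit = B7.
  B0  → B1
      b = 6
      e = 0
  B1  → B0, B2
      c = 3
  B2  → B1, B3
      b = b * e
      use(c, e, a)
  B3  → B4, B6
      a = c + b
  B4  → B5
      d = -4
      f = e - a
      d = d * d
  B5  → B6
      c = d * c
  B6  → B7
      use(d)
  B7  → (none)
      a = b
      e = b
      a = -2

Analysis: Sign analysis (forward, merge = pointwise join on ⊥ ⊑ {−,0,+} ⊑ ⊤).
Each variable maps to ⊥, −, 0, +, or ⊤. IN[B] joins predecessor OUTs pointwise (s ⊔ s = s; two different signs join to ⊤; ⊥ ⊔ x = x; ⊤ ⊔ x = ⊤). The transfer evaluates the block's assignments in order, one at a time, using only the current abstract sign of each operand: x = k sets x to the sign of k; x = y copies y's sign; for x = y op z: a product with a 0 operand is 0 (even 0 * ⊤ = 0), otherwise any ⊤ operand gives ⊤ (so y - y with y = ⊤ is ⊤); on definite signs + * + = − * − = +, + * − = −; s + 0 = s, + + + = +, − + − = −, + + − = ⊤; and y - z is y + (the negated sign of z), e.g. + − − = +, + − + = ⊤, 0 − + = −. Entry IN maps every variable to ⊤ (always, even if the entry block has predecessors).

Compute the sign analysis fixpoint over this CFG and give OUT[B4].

Answer: {a: +, b: 0, c: +, d: +, e: 0, f: -}

Trace:
Per-block solution:
  B0: | IN=(all ⊤) | OUT={b:+, e:0; rest ⊤}
  B1: | IN={e:0; rest ⊤} | OUT={c:+, e:0; rest ⊤}
  B2: | IN={c:+, e:0; rest ⊤} | OUT={b:0, c:+, e:0; rest ⊤}
  B3: | IN={b:0, c:+, e:0; rest ⊤} | OUT={a:+, b:0, c:+, e:0; rest ⊤}
  B4: | IN={a:+, b:0, c:+, e:0; rest ⊤} | OUT={a:+, b:0, c:+, d:+, e:0, f:-; rest ⊤}
  B5: | IN={a:+, b:0, c:+, d:+, e:0, f:-; rest ⊤} | OUT={a:+, b:0, c:+, d:+, e:0, f:-; rest ⊤}
  B6: | IN={a:+, b:0, c:+, e:0; rest ⊤} | OUT={a:+, b:0, c:+, e:0; rest ⊤}
  B7: | IN={a:+, b:0, c:+, e:0; rest ⊤} | OUT={a:-, b:0, c:+, e:0; rest ⊤}

Merge at B4: IN[B4] = OUT[B3] = {a: +, b: 0, c: +, d: ⊤, e: 0, f: ⊤}
Applying B4's transfer function to that IN value gives OUT[B4] (row B4 above).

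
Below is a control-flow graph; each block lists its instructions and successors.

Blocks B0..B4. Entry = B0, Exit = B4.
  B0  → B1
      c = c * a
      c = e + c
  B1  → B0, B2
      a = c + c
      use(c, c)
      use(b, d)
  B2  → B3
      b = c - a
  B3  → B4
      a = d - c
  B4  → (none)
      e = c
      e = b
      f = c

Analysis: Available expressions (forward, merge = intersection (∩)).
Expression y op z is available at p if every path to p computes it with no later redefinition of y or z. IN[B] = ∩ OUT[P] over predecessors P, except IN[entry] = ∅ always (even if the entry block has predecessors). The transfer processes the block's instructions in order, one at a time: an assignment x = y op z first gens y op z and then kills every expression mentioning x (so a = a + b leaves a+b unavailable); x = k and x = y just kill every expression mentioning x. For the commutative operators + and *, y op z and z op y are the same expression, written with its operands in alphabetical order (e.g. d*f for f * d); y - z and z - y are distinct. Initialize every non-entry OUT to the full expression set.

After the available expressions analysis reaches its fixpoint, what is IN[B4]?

Per-block solution:
  B0:  IN={}  OUT={}
  B1:  IN={}  OUT={c+c}
  B2:  IN={c+c}  OUT={c+c, c-a}
  B3:  IN={c+c, c-a}  OUT={c+c, d-c}
  B4:  IN={c+c, d-c}  OUT={c+c, d-c}

Merge at B4: IN[B4] = OUT[B3] = {c+c, d-c}

Answer: {c+c, d-c}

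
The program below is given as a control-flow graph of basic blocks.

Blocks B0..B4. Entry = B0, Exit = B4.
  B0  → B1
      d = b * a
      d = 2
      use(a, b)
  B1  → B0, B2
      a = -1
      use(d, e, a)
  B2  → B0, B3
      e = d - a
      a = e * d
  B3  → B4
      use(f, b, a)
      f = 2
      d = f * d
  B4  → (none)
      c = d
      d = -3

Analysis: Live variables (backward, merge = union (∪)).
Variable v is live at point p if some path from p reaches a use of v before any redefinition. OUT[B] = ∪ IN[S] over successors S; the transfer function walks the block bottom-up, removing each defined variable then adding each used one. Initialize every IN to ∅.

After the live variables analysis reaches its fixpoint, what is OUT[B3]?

Fixpoint table:
  B0:  IN={a, b, e, f}  OUT={b, d, e, f}
  B1:  IN={b, d, e, f}  OUT={a, b, d, e, f}
  B2:  IN={a, b, d, f}  OUT={a, b, d, e, f}
  B3:  IN={a, b, d, f}  OUT={d}
  B4:  IN={d}  OUT={}

Merge at B3: OUT[B3] = IN[B4] = {d}

Answer: {d}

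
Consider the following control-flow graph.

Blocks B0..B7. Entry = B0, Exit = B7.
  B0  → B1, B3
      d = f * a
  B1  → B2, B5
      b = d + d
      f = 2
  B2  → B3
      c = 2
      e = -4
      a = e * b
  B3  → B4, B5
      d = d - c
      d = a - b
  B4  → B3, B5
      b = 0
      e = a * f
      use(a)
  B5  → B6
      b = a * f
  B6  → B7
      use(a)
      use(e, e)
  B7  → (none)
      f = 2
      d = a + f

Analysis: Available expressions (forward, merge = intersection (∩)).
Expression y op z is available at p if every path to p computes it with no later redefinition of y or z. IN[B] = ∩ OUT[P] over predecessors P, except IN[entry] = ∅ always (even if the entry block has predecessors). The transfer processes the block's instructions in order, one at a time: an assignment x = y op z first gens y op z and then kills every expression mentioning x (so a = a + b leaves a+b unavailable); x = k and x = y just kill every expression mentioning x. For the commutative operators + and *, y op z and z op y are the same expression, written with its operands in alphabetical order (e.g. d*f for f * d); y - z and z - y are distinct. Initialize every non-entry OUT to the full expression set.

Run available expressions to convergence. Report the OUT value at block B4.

Fixpoint table:
  B0: | IN={} | OUT={a*f}
  B1: | IN={a*f} | OUT={d+d}
  B2: | IN={d+d} | OUT={b*e, d+d}
  B3: | IN={} | OUT={a-b}
  B4: | IN={a-b} | OUT={a*f}
  B5: | IN={} | OUT={a*f}
  B6: | IN={a*f} | OUT={a*f}
  B7: | IN={a*f} | OUT={a+f}

Merge at B4: IN[B4] = OUT[B3] = {a-b}
Applying B4's transfer function to that IN value gives OUT[B4] (row B4 above).

Answer: {a*f}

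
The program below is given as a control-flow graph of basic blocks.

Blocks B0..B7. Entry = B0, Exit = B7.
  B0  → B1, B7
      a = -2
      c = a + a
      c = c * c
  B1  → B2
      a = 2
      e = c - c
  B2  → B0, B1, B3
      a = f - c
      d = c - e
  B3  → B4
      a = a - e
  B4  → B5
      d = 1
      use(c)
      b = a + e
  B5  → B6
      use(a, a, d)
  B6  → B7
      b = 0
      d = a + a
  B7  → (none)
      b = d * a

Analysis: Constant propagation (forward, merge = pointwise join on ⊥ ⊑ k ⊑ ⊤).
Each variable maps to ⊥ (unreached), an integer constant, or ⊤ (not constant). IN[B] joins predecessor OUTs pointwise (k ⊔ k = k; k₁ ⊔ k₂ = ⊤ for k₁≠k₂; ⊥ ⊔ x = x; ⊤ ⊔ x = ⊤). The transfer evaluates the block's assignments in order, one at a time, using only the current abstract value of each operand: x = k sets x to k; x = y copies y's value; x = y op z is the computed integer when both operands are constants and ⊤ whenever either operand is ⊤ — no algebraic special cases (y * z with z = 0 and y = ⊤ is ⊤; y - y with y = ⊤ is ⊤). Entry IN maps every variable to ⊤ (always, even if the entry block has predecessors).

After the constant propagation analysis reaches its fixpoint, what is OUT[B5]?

Answer: {a: ⊤, b: ⊤, c: 16, d: 1, e: 0, f: ⊤}

Trace:
Per-block solution:
  B0: | IN=(all ⊤) | OUT={a:-2, c:16; rest ⊤}
  B1: | IN={c:16; rest ⊤} | OUT={a:2, c:16, e:0; rest ⊤}
  B2: | IN={a:2, c:16, e:0; rest ⊤} | OUT={c:16, d:16, e:0; rest ⊤}
  B3: | IN={c:16, d:16, e:0; rest ⊤} | OUT={c:16, d:16, e:0; rest ⊤}
  B4: | IN={c:16, d:16, e:0; rest ⊤} | OUT={c:16, d:1, e:0; rest ⊤}
  B5: | IN={c:16, d:1, e:0; rest ⊤} | OUT={c:16, d:1, e:0; rest ⊤}
  B6: | IN={c:16, d:1, e:0; rest ⊤} | OUT={b:0, c:16, e:0; rest ⊤}
  B7: | IN={c:16; rest ⊤} | OUT={c:16; rest ⊤}

Merge at B5: IN[B5] = OUT[B4] = {a: ⊤, b: ⊤, c: 16, d: 1, e: 0, f: ⊤}
Applying B5's transfer function to that IN value gives OUT[B5] (row B5 above).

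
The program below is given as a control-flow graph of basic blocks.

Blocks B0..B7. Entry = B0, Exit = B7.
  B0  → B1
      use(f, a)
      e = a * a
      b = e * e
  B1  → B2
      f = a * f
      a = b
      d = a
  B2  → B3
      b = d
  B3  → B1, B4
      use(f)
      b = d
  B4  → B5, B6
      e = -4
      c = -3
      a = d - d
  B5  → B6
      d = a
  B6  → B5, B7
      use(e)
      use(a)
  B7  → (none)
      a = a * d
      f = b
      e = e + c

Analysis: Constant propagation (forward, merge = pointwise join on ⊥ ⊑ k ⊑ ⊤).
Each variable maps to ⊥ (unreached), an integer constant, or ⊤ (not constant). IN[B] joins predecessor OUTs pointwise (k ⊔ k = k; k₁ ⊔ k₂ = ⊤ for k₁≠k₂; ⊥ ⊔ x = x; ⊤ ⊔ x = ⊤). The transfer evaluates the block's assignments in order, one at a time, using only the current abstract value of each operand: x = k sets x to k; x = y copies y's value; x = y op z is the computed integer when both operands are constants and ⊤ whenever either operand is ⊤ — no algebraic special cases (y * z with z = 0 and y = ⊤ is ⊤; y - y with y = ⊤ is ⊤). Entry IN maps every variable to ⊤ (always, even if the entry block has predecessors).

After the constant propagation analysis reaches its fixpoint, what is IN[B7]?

Answer: {a: ⊤, b: ⊤, c: -3, d: ⊤, e: -4, f: ⊤}

Working:
Fixpoint table:
  B0:   IN=(all ⊤)   OUT=(all ⊤)
  B1:   IN=(all ⊤)   OUT=(all ⊤)
  B2:   IN=(all ⊤)   OUT=(all ⊤)
  B3:   IN=(all ⊤)   OUT=(all ⊤)
  B4:   IN=(all ⊤)   OUT={c:-3, e:-4; rest ⊤}
  B5:   IN={c:-3, e:-4; rest ⊤}   OUT={c:-3, e:-4; rest ⊤}
  B6:   IN={c:-3, e:-4; rest ⊤}   OUT={c:-3, e:-4; rest ⊤}
  B7:   IN={c:-3, e:-4; rest ⊤}   OUT={c:-3, e:-7; rest ⊤}

Merge at B7: IN[B7] = OUT[B6] = {a: ⊤, b: ⊤, c: -3, d: ⊤, e: -4, f: ⊤}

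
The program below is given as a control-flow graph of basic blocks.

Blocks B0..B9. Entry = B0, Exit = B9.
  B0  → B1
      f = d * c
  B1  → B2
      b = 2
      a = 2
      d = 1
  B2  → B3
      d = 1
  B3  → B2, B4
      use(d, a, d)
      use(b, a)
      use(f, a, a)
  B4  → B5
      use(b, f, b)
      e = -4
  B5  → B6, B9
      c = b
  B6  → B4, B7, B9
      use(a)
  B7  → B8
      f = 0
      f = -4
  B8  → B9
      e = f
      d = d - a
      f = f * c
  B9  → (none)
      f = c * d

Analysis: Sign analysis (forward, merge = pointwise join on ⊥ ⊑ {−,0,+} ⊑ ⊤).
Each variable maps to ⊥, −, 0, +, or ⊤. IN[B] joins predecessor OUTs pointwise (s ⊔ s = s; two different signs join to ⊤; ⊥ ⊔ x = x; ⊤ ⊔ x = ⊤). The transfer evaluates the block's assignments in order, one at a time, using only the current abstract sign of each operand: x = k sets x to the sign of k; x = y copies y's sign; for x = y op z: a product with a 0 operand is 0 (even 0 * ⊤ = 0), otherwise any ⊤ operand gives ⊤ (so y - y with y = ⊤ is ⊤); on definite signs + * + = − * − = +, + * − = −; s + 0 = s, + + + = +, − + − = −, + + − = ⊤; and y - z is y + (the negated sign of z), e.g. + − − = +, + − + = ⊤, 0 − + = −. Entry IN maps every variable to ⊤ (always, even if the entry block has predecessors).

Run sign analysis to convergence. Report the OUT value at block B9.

Answer: {a: +, b: +, c: +, d: ⊤, e: -, f: ⊤}

Trace:
Fixpoint table:
  B0:  IN=(all ⊤)  OUT=(all ⊤)
  B1:  IN=(all ⊤)  OUT={a:+, b:+, d:+; rest ⊤}
  B2:  IN={a:+, b:+, d:+; rest ⊤}  OUT={a:+, b:+, d:+; rest ⊤}
  B3:  IN={a:+, b:+, d:+; rest ⊤}  OUT={a:+, b:+, d:+; rest ⊤}
  B4:  IN={a:+, b:+, d:+; rest ⊤}  OUT={a:+, b:+, d:+, e:-; rest ⊤}
  B5:  IN={a:+, b:+, d:+, e:-; rest ⊤}  OUT={a:+, b:+, c:+, d:+, e:-; rest ⊤}
  B6:  IN={a:+, b:+, c:+, d:+, e:-; rest ⊤}  OUT={a:+, b:+, c:+, d:+, e:-; rest ⊤}
  B7:  IN={a:+, b:+, c:+, d:+, e:-; rest ⊤}  OUT={a:+, b:+, c:+, d:+, e:-, f:-; rest ⊤}
  B8:  IN={a:+, b:+, c:+, d:+, e:-, f:-; rest ⊤}  OUT={a:+, b:+, c:+, e:-, f:-; rest ⊤}
  B9:  IN={a:+, b:+, c:+, e:-; rest ⊤}  OUT={a:+, b:+, c:+, e:-; rest ⊤}

Merge at B9: IN[B9] = OUT[B5] ⊔ OUT[B6] ⊔ OUT[B8] = {a: +, b: +, c: +, d: ⊤, e: -, f: ⊤}
Applying B9's transfer function to that IN value gives OUT[B9] (row B9 above).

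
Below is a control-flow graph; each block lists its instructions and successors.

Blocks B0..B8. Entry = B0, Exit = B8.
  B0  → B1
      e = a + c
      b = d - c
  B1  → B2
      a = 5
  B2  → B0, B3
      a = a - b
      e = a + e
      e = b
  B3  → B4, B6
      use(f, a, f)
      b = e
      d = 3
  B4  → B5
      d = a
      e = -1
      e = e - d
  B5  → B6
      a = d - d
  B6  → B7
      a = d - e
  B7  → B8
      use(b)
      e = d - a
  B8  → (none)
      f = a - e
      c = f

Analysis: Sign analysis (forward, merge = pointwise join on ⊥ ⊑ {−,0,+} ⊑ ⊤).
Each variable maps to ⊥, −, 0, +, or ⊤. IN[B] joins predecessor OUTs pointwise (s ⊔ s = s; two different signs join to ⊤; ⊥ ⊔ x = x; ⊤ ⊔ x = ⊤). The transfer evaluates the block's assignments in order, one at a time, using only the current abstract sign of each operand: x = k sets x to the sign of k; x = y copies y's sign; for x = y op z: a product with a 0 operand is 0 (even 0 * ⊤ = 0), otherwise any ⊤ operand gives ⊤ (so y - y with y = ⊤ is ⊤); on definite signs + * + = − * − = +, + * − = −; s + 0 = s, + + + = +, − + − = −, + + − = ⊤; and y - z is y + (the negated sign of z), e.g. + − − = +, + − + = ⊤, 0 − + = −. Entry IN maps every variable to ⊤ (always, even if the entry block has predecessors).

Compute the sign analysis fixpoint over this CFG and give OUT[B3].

Per-block solution:
  B0: | IN=(all ⊤) | OUT=(all ⊤)
  B1: | IN=(all ⊤) | OUT={a:+; rest ⊤}
  B2: | IN={a:+; rest ⊤} | OUT=(all ⊤)
  B3: | IN=(all ⊤) | OUT={d:+; rest ⊤}
  B4: | IN={d:+; rest ⊤} | OUT=(all ⊤)
  B5: | IN=(all ⊤) | OUT=(all ⊤)
  B6: | IN=(all ⊤) | OUT=(all ⊤)
  B7: | IN=(all ⊤) | OUT=(all ⊤)
  B8: | IN=(all ⊤) | OUT=(all ⊤)

Merge at B3: IN[B3] = OUT[B2] = {a: ⊤, b: ⊤, c: ⊤, d: ⊤, e: ⊤, f: ⊤}
Applying B3's transfer function to that IN value gives OUT[B3] (row B3 above).

Answer: {a: ⊤, b: ⊤, c: ⊤, d: +, e: ⊤, f: ⊤}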